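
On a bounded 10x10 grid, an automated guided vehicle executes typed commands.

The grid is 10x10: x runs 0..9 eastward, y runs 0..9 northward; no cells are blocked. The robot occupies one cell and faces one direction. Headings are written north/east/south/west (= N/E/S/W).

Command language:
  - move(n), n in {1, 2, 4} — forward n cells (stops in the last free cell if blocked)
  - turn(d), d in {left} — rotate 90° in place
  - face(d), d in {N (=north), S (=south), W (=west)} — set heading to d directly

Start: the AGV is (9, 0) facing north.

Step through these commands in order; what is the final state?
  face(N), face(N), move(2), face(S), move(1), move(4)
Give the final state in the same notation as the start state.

start: (9, 0) facing north
[1] after face(N): (9, 0) facing north
[2] after face(N): (9, 0) facing north
[3] after move(2): (9, 2) facing north
[4] after face(S): (9, 2) facing south
[5] after move(1): (9, 1) facing south
[6] after move(4): (9, 0) facing south

(9, 0) facing south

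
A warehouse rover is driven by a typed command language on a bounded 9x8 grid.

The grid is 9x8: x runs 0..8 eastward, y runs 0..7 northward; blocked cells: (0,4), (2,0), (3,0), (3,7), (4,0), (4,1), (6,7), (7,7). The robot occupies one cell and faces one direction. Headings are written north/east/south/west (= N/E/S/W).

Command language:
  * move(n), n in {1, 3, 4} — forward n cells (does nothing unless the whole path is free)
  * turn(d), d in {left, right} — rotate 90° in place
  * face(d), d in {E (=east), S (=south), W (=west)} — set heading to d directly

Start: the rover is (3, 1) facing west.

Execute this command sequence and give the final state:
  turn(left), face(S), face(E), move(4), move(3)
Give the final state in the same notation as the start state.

(3, 1) facing east

start: (3, 1) facing west
[1] after turn(left): (3, 1) facing south
[2] after face(S): (3, 1) facing south
[3] after face(E): (3, 1) facing east
[4] after move(4): (3, 1) facing east
[5] after move(3): (3, 1) facing east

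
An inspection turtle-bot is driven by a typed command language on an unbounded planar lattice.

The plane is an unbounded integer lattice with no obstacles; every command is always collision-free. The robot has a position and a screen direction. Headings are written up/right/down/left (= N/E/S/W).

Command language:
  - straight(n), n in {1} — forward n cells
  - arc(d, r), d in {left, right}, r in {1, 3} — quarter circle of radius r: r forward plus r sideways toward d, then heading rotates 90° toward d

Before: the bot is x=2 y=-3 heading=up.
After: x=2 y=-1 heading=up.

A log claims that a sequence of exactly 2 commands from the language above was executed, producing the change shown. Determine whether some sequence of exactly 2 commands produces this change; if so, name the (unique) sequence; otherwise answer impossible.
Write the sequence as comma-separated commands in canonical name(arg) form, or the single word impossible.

key: heading stays N — no command in the sequence turns
from: x=2 y=-3 heading=up
step 1 (straight(1)): x=2 y=-2 heading=up
step 2 (straight(1)): x=2 y=-1 heading=up
no rival 2-sequence matches.

straight(1), straight(1)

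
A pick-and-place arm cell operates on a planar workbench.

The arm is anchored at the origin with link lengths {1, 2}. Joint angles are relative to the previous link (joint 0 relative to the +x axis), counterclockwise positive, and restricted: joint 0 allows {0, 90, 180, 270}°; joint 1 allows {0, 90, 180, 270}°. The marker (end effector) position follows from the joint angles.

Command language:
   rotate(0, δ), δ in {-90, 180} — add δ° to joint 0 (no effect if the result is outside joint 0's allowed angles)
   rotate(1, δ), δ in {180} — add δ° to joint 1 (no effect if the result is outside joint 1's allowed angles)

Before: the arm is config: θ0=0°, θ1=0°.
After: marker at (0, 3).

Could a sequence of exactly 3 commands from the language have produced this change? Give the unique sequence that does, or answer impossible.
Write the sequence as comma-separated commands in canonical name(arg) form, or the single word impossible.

rotate(0, -90), rotate(0, -90), rotate(0, -90)

t0: config: θ0=0°, θ1=0°
step 1 (rotate(0, -90)): config: θ0=270°, θ1=0°
step 2 (rotate(0, -90)): config: θ0=180°, θ1=0°
step 3 (rotate(0, -90)): config: θ0=90°, θ1=0°
all 27 alternatives checked — unique.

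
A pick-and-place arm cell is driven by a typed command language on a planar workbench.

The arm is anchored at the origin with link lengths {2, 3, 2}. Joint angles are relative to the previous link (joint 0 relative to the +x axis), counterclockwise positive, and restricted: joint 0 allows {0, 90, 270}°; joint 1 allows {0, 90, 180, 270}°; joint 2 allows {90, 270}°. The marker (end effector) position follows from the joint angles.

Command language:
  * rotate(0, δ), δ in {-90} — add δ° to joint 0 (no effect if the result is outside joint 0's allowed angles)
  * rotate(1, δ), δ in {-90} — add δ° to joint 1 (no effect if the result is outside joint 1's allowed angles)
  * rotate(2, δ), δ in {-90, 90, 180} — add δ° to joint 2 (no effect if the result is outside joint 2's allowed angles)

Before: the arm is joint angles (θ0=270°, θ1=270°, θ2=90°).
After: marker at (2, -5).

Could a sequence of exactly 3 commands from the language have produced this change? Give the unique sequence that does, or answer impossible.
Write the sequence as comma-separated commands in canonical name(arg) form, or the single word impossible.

from: joint angles (θ0=270°, θ1=270°, θ2=90°)
step 1 (rotate(1, -90)): joint angles (θ0=270°, θ1=180°, θ2=90°)
step 2 (rotate(1, -90)): joint angles (θ0=270°, θ1=90°, θ2=90°)
step 3 (rotate(1, -90)): joint angles (θ0=270°, θ1=0°, θ2=90°)
uniquely the one of 125 3-step routes that fits.

rotate(1, -90), rotate(1, -90), rotate(1, -90)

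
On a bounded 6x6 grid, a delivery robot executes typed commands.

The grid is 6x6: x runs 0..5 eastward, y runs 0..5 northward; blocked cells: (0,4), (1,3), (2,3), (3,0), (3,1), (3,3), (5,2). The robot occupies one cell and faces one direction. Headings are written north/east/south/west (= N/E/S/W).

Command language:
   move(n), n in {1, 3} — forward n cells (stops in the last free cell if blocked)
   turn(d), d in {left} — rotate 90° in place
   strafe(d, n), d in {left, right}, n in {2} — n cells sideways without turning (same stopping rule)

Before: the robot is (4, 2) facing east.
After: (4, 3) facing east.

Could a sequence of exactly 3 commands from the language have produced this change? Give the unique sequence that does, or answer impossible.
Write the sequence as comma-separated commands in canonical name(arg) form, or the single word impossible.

strafe(left, 2), strafe(left, 2), strafe(right, 2)

key: heading stays E — no command in the sequence turns
begin: (4, 2) facing east
step 1 (strafe(left, 2)): (4, 4) facing east
step 2 (strafe(left, 2)): (4, 5) facing east
step 3 (strafe(right, 2)): (4, 3) facing east
no rival 3-sequence matches.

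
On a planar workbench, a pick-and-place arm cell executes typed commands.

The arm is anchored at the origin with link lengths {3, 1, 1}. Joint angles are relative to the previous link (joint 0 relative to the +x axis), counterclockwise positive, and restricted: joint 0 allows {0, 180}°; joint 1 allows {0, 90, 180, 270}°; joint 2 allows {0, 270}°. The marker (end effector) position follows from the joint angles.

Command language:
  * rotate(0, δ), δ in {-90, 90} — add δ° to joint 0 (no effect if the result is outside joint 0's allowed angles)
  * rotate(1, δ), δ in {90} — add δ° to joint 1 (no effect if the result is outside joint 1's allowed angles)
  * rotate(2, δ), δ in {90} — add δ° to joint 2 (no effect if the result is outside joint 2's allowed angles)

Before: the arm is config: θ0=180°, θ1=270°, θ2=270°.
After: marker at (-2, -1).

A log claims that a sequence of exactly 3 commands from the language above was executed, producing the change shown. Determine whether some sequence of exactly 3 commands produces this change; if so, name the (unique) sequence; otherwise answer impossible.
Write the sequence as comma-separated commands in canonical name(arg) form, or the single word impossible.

from: config: θ0=180°, θ1=270°, θ2=270°
t=1 rotate(1, 90) ⇒ config: θ0=180°, θ1=0°, θ2=270°
t=2 rotate(1, 90) ⇒ config: θ0=180°, θ1=90°, θ2=270°
t=3 rotate(1, 90) ⇒ config: θ0=180°, θ1=180°, θ2=270°
all 64 alternatives checked — unique.

rotate(1, 90), rotate(1, 90), rotate(1, 90)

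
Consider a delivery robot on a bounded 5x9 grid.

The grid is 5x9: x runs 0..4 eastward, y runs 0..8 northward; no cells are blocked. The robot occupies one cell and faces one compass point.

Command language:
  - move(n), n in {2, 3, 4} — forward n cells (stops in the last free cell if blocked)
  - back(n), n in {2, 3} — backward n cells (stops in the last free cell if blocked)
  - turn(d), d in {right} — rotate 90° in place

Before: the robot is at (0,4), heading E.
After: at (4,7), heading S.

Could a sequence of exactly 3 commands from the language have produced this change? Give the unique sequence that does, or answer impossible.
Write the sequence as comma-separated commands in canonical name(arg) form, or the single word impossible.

move(4), turn(right), back(3)

key: cell and facing (now S) both changed — the 3 commands mix motion and turning
t0: at (0,4), heading E
1. move(4) → at (4,4), heading E
2. turn(right) → at (4,4), heading S
3. back(3) → at (4,7), heading S
uniquely the one of 216 3-step routes that fits.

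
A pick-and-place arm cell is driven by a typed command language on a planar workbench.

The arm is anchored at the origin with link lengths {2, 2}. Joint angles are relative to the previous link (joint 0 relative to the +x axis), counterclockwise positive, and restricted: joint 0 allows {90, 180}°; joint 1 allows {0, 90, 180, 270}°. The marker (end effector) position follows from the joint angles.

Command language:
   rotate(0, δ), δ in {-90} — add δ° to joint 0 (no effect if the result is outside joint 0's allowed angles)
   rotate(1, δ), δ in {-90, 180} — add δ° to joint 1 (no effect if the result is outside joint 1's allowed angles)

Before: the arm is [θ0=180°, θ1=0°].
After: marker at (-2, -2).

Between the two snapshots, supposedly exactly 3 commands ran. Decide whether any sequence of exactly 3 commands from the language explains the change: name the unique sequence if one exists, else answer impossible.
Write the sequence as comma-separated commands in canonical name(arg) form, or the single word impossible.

from: [θ0=180°, θ1=0°]
step 1 (rotate(1, -90)): [θ0=180°, θ1=270°]
step 2 (rotate(1, -90)): [θ0=180°, θ1=180°]
step 3 (rotate(1, -90)): [θ0=180°, θ1=90°]
all 27 alternatives checked — unique.

rotate(1, -90), rotate(1, -90), rotate(1, -90)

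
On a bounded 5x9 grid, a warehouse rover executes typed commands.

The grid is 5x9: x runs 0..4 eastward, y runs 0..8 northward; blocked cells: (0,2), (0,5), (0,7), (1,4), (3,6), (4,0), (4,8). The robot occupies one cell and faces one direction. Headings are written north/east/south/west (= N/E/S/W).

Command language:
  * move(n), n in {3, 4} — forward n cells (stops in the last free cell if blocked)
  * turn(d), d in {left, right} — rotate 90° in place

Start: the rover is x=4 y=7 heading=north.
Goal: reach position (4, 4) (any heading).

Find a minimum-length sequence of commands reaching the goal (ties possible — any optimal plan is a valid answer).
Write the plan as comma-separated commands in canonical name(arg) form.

turn(right), turn(right), move(3)

start: x=4 y=7 heading=north
t=1 turn(right) ⇒ x=4 y=7 heading=east
t=2 turn(right) ⇒ x=4 y=7 heading=south
t=3 move(3) ⇒ x=4 y=4 heading=south
no 2-step plan works, so 3 is optimal.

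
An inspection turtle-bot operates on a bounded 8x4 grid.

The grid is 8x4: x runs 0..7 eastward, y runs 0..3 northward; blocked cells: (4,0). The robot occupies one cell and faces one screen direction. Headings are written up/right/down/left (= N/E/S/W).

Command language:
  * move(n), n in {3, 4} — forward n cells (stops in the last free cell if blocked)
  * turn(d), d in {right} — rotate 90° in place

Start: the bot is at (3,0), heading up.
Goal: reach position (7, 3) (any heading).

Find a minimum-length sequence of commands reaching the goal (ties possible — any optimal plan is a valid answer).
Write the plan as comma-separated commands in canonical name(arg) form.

t0: at (3,0), heading up
[1] after move(3): at (3,3), heading up
[2] after turn(right): at (3,3), heading right
[3] after move(4): at (7,3), heading right
shorter routes all fall short; 3 is best.

move(3), turn(right), move(4)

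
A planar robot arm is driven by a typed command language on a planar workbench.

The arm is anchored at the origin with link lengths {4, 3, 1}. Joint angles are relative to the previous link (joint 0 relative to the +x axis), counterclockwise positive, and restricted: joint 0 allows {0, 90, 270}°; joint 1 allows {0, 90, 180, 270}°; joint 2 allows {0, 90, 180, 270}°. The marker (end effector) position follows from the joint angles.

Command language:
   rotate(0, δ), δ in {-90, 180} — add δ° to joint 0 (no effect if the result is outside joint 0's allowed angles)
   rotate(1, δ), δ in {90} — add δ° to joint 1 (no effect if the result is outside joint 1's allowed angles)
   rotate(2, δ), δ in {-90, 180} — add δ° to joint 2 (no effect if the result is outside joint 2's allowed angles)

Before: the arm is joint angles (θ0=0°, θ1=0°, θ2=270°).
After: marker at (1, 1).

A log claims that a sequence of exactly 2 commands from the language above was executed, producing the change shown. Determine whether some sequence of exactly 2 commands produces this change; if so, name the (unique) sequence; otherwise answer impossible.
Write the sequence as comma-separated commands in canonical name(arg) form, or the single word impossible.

rotate(1, 90), rotate(1, 90)

start: joint angles (θ0=0°, θ1=0°, θ2=270°)
1. rotate(1, 90) → joint angles (θ0=0°, θ1=90°, θ2=270°)
2. rotate(1, 90) → joint angles (θ0=0°, θ1=180°, θ2=270°)
no other 2-command option fits: unique.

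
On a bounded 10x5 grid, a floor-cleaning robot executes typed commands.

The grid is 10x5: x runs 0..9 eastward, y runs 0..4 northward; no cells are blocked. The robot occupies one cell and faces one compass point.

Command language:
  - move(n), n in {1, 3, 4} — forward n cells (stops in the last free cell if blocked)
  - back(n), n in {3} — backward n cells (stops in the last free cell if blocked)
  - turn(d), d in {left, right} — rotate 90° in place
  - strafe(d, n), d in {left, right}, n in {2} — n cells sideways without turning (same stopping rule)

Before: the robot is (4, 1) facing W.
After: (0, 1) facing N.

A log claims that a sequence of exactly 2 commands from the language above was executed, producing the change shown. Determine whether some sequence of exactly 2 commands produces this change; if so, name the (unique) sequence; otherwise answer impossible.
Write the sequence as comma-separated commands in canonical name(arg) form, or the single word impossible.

key: cell and facing (now N) both changed — the 2 commands mix motion and turning
t0: (4, 1) facing W
t=1 move(4) ⇒ (0, 1) facing W
t=2 turn(right) ⇒ (0, 1) facing N
no other 2-command option fits: unique.

move(4), turn(right)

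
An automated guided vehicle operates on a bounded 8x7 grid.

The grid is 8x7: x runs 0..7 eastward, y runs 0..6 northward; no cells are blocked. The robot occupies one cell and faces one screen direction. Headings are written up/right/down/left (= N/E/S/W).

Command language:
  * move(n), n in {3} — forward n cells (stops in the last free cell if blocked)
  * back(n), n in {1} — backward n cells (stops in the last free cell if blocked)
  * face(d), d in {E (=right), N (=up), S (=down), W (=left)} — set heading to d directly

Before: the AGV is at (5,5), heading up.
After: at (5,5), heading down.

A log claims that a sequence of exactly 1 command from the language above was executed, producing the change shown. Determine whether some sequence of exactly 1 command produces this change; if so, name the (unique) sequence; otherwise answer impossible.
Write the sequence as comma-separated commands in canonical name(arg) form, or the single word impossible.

face(S)

key: (5,5) unchanged — the single command moves nothing
t0: at (5,5), heading up
[1] after face(S): at (5,5), heading down
no rival 1-sequence matches.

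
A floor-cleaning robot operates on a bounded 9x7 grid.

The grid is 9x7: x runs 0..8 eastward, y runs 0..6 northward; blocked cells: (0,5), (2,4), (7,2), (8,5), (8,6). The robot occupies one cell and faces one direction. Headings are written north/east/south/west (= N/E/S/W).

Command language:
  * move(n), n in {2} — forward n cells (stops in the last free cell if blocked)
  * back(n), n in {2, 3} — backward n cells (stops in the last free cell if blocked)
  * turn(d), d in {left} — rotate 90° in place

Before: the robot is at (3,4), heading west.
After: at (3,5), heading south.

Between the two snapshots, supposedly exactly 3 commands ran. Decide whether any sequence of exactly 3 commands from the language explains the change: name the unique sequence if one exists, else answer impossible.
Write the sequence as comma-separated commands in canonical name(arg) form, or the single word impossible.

turn(left), move(2), back(3)

key: running back(3) before turn(left) would end elsewhere — order is forced
from: at (3,4), heading west
1. turn(left) → at (3,4), heading south
2. move(2) → at (3,2), heading south
3. back(3) → at (3,5), heading south
no other 3-command option fits: unique.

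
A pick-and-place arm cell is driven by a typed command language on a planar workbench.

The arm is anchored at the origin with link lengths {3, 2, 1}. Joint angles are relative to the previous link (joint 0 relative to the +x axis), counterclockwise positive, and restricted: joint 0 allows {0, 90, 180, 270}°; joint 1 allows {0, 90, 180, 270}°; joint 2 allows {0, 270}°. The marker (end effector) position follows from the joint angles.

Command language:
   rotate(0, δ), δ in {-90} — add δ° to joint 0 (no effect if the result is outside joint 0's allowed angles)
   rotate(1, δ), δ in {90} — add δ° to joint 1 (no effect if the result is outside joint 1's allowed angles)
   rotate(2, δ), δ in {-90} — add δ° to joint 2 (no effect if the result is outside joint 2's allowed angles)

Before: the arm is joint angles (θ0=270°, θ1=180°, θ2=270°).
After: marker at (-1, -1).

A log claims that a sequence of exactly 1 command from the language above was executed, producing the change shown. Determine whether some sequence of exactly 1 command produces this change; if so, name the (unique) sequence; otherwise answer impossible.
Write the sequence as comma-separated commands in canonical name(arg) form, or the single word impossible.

initial: joint angles (θ0=270°, θ1=180°, θ2=270°)
[1] after rotate(0, -90): joint angles (θ0=180°, θ1=180°, θ2=270°)
no other 1-command option fits: unique.

rotate(0, -90)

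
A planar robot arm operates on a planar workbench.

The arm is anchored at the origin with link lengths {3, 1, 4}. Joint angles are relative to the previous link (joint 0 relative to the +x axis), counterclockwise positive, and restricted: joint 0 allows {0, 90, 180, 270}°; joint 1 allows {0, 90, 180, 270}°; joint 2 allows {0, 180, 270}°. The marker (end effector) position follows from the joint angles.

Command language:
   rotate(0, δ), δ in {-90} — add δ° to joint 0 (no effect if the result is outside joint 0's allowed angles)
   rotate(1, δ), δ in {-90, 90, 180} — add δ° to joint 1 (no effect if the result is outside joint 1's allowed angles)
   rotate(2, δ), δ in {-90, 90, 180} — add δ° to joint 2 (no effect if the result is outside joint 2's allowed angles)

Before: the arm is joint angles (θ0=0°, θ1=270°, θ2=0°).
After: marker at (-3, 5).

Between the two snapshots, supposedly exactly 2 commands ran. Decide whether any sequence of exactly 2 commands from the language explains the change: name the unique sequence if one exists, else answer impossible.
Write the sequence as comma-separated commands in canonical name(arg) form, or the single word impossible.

rotate(0, -90), rotate(0, -90)

start: joint angles (θ0=0°, θ1=270°, θ2=0°)
[1] after rotate(0, -90): joint angles (θ0=270°, θ1=270°, θ2=0°)
[2] after rotate(0, -90): joint angles (θ0=180°, θ1=270°, θ2=0°)
uniquely the one of 49 2-step routes that fits.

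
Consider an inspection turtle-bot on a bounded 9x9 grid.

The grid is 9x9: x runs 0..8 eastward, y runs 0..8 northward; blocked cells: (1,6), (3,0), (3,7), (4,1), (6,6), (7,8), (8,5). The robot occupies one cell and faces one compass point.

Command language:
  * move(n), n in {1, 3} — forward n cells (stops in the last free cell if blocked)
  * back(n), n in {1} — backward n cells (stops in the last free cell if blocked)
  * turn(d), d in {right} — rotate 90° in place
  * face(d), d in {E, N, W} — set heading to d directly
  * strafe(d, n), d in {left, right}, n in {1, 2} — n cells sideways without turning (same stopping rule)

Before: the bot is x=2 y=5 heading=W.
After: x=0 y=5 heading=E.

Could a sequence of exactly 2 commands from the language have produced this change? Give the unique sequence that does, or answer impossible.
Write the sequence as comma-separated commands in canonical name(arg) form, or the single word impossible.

move(3), face(E)

key: move(3) runs into the grid edge before its full distance
t0: x=2 y=5 heading=W
[1] after move(3): x=0 y=5 heading=W
[2] after face(E): x=0 y=5 heading=E
all 121 alternatives checked — unique.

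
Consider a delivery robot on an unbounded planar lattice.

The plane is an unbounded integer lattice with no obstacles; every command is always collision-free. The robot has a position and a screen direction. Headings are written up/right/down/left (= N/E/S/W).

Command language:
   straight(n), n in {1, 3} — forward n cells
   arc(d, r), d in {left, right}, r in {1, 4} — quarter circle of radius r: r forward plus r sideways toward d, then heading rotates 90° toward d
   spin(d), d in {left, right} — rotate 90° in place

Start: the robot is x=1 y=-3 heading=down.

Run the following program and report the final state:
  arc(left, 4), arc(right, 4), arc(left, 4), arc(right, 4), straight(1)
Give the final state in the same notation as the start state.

t0: x=1 y=-3 heading=down
step 1 (arc(left, 4)): x=5 y=-7 heading=right
step 2 (arc(right, 4)): x=9 y=-11 heading=down
step 3 (arc(left, 4)): x=13 y=-15 heading=right
step 4 (arc(right, 4)): x=17 y=-19 heading=down
step 5 (straight(1)): x=17 y=-20 heading=down

x=17 y=-20 heading=down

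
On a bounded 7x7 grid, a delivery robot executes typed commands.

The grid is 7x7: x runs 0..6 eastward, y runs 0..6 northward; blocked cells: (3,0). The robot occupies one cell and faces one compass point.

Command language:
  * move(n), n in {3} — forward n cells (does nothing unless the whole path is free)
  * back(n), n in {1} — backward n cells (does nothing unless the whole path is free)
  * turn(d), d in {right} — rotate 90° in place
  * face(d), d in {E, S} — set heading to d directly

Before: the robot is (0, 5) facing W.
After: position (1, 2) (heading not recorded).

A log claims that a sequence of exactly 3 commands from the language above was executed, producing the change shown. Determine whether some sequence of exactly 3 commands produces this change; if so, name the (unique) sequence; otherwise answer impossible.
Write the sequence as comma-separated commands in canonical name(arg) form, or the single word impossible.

key: running move(3) before back(1) would end elsewhere — order is forced
start: (0, 5) facing W
[1] after back(1): (1, 5) facing W
[2] after face(S): (1, 5) facing S
[3] after move(3): (1, 2) facing S
no rival 3-sequence matches.

back(1), face(S), move(3)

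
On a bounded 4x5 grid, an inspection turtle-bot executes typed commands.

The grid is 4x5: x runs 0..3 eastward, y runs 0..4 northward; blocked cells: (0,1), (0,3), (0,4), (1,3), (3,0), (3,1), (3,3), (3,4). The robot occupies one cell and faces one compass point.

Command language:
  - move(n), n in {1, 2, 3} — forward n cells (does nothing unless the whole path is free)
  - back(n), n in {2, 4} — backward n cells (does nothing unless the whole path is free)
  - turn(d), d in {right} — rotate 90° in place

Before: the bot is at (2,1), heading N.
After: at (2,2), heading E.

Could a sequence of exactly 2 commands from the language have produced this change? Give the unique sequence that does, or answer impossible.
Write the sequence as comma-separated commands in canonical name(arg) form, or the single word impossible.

key: order matters: swapping move(1) and turn(right) lands elsewhere
t0: at (2,1), heading N
t=1 move(1) ⇒ at (2,2), heading N
t=2 turn(right) ⇒ at (2,2), heading E
uniquely the one of 36 2-step routes that fits.

move(1), turn(right)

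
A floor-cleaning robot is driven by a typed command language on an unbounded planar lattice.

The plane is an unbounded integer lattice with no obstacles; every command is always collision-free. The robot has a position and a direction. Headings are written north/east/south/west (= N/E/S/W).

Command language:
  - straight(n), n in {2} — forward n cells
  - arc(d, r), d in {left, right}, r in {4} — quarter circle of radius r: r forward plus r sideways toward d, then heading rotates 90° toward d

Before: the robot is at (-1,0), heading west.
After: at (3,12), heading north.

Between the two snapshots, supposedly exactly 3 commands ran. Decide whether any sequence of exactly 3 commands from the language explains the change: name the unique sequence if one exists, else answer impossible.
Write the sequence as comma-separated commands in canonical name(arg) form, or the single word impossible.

arc(right, 4), arc(right, 4), arc(left, 4)

key: cell and facing (now N) both changed — the 3 commands mix motion and turning
from: at (-1,0), heading west
1. arc(right, 4) → at (-5,4), heading north
2. arc(right, 4) → at (-1,8), heading east
3. arc(left, 4) → at (3,12), heading north
no other 3-command option fits: unique.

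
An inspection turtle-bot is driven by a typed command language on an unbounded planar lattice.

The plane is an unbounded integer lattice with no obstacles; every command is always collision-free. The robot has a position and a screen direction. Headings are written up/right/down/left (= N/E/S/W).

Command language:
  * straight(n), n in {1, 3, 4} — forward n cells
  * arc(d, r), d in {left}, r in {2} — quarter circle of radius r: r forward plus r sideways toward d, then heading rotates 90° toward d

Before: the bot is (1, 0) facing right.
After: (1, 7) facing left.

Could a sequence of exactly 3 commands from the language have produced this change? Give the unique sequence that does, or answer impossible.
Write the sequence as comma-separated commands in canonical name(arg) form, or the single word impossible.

key: cell and facing (now W) both changed — the 3 commands mix motion and turning
from: (1, 0) facing right
[1] after arc(left, 2): (3, 2) facing up
[2] after straight(3): (3, 5) facing up
[3] after arc(left, 2): (1, 7) facing left
no rival 3-sequence matches.

arc(left, 2), straight(3), arc(left, 2)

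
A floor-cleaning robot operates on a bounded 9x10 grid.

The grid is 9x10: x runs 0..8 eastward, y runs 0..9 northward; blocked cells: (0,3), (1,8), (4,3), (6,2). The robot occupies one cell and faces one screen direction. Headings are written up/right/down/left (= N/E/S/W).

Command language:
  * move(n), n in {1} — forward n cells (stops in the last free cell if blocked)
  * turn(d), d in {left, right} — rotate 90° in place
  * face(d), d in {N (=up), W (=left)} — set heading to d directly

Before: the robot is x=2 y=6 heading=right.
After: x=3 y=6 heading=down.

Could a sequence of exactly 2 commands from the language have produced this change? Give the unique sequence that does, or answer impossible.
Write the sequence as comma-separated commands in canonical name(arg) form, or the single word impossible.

move(1), turn(right)

key: position moved to (3,6) AND the heading swung to S — translation plus rotation needed
t0: x=2 y=6 heading=right
step 1 (move(1)): x=3 y=6 heading=right
step 2 (turn(right)): x=3 y=6 heading=down
no rival 2-sequence matches.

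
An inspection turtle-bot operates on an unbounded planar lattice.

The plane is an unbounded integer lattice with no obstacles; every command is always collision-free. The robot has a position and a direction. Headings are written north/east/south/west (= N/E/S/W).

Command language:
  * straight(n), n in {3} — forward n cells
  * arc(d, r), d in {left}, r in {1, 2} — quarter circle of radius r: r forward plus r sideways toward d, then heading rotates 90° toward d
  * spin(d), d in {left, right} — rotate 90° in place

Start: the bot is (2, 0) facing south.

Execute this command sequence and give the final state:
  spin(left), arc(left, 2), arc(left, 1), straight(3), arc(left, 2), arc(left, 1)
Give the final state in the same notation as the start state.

begin: (2, 0) facing south
t=1 spin(left) ⇒ (2, 0) facing east
t=2 arc(left, 2) ⇒ (4, 2) facing north
t=3 arc(left, 1) ⇒ (3, 3) facing west
t=4 straight(3) ⇒ (0, 3) facing west
t=5 arc(left, 2) ⇒ (-2, 1) facing south
t=6 arc(left, 1) ⇒ (-1, 0) facing east

(-1, 0) facing east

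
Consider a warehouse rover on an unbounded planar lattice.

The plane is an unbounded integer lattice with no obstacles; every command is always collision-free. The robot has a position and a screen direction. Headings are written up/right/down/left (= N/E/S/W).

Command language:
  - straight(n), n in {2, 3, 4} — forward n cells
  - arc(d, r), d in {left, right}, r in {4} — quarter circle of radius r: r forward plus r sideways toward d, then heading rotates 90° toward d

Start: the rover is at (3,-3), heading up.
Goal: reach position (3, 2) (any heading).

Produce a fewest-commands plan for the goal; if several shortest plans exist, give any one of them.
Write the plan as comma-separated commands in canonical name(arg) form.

straight(2), straight(3)

initial: at (3,-3), heading up
step 1 (straight(2)): at (3,-1), heading up
step 2 (straight(3)): at (3,2), heading up
no 1-step plan works, so 2 is optimal.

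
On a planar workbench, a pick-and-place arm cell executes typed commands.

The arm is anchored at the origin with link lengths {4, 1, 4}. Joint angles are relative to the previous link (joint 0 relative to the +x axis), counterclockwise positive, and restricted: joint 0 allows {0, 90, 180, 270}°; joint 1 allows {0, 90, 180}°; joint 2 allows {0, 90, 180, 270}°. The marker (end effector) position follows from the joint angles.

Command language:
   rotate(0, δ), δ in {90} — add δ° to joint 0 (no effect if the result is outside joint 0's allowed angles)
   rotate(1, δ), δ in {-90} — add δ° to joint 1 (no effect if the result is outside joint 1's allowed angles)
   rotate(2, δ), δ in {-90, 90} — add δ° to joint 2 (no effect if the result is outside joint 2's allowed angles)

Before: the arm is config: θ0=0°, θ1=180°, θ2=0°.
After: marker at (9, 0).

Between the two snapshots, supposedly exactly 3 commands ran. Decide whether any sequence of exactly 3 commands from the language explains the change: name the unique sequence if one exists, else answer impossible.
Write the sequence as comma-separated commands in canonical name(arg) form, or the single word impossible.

rotate(1, -90), rotate(1, -90), rotate(1, -90)

start: config: θ0=0°, θ1=180°, θ2=0°
[1] after rotate(1, -90): config: θ0=0°, θ1=90°, θ2=0°
[2] after rotate(1, -90): config: θ0=0°, θ1=0°, θ2=0°
[3] after rotate(1, -90): config: θ0=0°, θ1=0°, θ2=0°
uniquely the one of 64 3-step routes that fits.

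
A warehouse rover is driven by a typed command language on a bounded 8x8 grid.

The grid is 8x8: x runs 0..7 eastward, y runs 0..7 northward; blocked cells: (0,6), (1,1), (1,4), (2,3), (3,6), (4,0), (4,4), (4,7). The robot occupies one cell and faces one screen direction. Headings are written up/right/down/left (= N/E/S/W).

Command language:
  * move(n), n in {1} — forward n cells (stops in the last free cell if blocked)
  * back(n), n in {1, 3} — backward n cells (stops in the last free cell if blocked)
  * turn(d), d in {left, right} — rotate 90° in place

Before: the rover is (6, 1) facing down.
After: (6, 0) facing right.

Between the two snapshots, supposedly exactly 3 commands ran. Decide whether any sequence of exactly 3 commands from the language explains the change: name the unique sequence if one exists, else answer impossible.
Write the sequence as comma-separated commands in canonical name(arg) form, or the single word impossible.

move(1), move(1), turn(left)

key: running turn(left) before move(1) would end elsewhere — order is forced
begin: (6, 1) facing down
t=1 move(1) ⇒ (6, 0) facing down
t=2 move(1) ⇒ (6, 0) facing down
t=3 turn(left) ⇒ (6, 0) facing right
no other 3-command option fits: unique.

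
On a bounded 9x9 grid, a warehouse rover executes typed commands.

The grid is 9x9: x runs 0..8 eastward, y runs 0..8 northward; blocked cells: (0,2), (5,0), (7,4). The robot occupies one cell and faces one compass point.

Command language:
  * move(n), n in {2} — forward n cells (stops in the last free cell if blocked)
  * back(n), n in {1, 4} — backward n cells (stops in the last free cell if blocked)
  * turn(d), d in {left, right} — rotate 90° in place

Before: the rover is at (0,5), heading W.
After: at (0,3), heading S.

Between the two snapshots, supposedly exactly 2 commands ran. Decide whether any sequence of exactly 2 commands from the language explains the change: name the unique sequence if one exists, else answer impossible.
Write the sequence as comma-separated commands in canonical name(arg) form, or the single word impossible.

key: order matters: swapping turn(left) and move(2) lands elsewhere
from: at (0,5), heading W
t=1 turn(left) ⇒ at (0,5), heading S
t=2 move(2) ⇒ at (0,3), heading S
all 25 alternatives checked — unique.

turn(left), move(2)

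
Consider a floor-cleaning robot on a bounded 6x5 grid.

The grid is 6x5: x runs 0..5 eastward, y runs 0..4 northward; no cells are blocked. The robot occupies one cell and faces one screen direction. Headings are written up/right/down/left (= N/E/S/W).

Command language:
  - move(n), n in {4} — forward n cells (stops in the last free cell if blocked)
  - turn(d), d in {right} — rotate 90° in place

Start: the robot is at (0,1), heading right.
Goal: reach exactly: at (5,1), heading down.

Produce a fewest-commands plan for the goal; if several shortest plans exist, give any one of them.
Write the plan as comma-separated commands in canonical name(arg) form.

move(4), move(4), turn(right)

t0: at (0,1), heading right
t=1 move(4) ⇒ at (4,1), heading right
t=2 move(4) ⇒ at (5,1), heading right
t=3 turn(right) ⇒ at (5,1), heading down
shorter routes all fall short; 3 is best.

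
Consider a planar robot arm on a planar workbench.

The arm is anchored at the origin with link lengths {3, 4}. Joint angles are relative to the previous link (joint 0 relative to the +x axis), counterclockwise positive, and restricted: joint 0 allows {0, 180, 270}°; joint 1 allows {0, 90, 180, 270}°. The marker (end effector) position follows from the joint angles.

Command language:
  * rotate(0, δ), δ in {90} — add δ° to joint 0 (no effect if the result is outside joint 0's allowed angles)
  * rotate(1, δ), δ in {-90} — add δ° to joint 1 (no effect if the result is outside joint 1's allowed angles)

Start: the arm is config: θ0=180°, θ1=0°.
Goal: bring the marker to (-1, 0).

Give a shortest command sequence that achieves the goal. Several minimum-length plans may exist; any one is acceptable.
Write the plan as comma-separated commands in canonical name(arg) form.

initial: config: θ0=180°, θ1=0°
step 1 (rotate(0, 90)): config: θ0=270°, θ1=0°
step 2 (rotate(0, 90)): config: θ0=0°, θ1=0°
step 3 (rotate(1, -90)): config: θ0=0°, θ1=270°
step 4 (rotate(1, -90)): config: θ0=0°, θ1=180°
nothing shorter than 4 reaches the goal.

rotate(0, 90), rotate(0, 90), rotate(1, -90), rotate(1, -90)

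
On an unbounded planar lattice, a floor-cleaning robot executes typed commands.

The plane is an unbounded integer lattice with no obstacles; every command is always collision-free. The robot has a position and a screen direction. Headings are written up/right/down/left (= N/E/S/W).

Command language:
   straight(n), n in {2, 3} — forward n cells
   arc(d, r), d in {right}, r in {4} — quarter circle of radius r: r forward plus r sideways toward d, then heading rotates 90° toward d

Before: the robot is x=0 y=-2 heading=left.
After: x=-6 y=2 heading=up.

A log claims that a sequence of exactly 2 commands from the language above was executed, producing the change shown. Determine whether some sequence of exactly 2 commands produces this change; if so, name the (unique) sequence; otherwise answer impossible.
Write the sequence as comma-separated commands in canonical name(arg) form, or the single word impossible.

straight(2), arc(right, 4)

key: order matters: swapping straight(2) and arc(right, 4) lands elsewhere
begin: x=0 y=-2 heading=left
t=1 straight(2) ⇒ x=-2 y=-2 heading=left
t=2 arc(right, 4) ⇒ x=-6 y=2 heading=up
no other 2-command option fits: unique.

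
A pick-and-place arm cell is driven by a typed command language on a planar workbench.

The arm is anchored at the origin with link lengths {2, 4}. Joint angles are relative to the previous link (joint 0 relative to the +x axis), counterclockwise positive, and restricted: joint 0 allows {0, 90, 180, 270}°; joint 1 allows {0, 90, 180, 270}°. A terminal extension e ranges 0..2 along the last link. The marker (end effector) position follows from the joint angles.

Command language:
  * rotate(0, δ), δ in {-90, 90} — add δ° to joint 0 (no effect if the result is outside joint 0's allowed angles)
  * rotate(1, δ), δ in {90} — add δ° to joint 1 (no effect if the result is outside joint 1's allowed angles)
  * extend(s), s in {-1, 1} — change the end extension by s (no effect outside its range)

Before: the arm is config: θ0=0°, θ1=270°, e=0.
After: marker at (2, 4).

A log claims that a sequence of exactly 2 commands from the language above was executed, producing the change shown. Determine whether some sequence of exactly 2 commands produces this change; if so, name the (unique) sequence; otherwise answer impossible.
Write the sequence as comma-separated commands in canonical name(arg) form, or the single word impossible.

start: config: θ0=0°, θ1=270°, e=0
t=1 rotate(1, 90) ⇒ config: θ0=0°, θ1=0°, e=0
t=2 rotate(1, 90) ⇒ config: θ0=0°, θ1=90°, e=0
no other 2-command option fits: unique.

rotate(1, 90), rotate(1, 90)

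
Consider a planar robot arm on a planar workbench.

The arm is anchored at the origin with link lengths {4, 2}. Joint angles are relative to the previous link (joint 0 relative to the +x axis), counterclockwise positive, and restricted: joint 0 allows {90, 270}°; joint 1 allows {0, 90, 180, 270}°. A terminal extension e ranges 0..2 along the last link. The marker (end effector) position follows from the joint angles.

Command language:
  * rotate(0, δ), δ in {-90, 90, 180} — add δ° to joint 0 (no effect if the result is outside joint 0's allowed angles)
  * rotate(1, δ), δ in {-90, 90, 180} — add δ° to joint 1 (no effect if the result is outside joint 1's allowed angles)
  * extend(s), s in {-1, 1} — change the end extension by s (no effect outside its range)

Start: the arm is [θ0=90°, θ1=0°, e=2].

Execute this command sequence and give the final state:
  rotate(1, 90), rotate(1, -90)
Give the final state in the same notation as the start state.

start: [θ0=90°, θ1=0°, e=2]
[1] after rotate(1, 90): [θ0=90°, θ1=90°, e=2]
[2] after rotate(1, -90): [θ0=90°, θ1=0°, e=2]

[θ0=90°, θ1=0°, e=2]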